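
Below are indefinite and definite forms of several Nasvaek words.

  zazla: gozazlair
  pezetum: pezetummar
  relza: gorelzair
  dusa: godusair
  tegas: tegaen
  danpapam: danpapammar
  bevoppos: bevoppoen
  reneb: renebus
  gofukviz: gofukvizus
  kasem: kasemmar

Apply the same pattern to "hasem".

tegas and danpapam both have last vowel 'a' yet inflect differently (tegaen, danpapammar), so the last vowel is not what conditions the rule; the final letter is.
"hasem" ends in -m. The stems ending in -m (pezetum → pezetummar, danpapam → danpapammar, kasem → kasemmar) double the final consonant and add -ar.
The other patterns: stems ending in -b or -z add -us; stems ending in -s drop the final letter and add -en; stems ending in -a add go- … -ir around the stem.
So hasem → hasemmar.

hasemmar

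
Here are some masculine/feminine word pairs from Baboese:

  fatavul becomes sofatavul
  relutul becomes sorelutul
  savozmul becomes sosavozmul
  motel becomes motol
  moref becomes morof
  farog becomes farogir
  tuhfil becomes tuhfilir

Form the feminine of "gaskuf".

sogaskuf

fatavul and motel both end in -l yet inflect differently (sofatavul, motol), so the final letter is not what conditions the rule; the last vowel is.
"gaskuf" has last vowel 'u'. The stems whose last vowel is 'u' (fatavul → sofatavul, relutul → sorelutul, savozmul → sosavozmul) add the prefix so-.
So gaskuf → sogaskuf.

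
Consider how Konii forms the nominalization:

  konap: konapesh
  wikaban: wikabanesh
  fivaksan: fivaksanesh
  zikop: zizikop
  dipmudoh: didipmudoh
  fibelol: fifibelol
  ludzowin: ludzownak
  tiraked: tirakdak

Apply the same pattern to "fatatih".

fatathak

konap and zikop both end in -p yet inflect differently (konapesh, zizikop), so the final letter is not what conditions the rule; the last vowel is.
"fatatih" has last vowel 'i'. The one such stem in the data (ludzowin → ludzownak) deletes the last vowel and adds -ak (as does tiraked), so the same rule applies.
The other patterns: stems whose last vowel is 'a' add -esh; stems whose last vowel is 'o' repeat the first consonant+vowel as a prefix.
So fatatih → fatathak.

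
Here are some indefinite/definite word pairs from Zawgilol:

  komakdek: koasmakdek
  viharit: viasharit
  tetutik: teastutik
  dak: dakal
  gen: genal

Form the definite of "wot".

"wot" has 1 vowel. The stems with 1 vowel (dak → dakal, gen → genal) add -al.
So wot → wotal.

wotal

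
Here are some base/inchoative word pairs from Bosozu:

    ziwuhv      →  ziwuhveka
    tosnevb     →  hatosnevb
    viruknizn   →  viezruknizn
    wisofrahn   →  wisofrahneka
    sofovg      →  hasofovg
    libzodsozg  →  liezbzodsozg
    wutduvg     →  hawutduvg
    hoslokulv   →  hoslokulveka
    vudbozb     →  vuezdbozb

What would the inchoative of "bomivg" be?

habomivg

"bomivg" has second-to-last letter 'v'. The stems whose second-to-last letter is 'v' (wutduvg → hawutduvg, sofovg → hasofovg, tosnevb → hatosnevb) add the prefix ha-.
So bomivg → habomivg.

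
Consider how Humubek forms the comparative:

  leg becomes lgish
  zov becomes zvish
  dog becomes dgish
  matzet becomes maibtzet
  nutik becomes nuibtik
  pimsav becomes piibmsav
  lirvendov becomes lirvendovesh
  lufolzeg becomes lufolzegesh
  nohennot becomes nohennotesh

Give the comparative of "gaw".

gwish

"gaw" has 1 vowel. The stems with 1 vowel (leg → lgish, zov → zvish, dog → dgish) delete the last vowel and add -ish.
So gaw → gwish.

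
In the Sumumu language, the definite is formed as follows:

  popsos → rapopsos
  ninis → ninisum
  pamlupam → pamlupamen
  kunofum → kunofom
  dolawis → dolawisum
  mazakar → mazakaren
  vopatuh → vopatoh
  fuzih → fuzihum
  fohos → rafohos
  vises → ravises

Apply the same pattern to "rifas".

rifasen

pamlupam and kunofum both end in -m yet inflect differently (pamlupamen, kunofom), so the final letter is not what conditions the rule; the last vowel is.
"rifas" has last vowel 'a'. The stems whose last vowel is 'a' (pamlupam → pamlupamen, mazakar → mazakaren) add -en.
So rifas → rifasen.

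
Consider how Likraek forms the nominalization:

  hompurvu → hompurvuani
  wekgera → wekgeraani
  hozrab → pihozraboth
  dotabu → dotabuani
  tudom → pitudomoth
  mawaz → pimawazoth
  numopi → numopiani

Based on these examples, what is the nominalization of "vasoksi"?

hozrab and wekgera both have last vowel 'a' yet inflect differently (pihozraboth, wekgeraani), so the last vowel is not what conditions the rule; whether the stem ends in a vowel or a consonant is.
"vasoksi" ends in a vowel. The stems ending in a vowel (wekgera → wekgeraani, numopi → numopiani, hompurvu → hompurvuani) add -ani.
The other pattern: stems ending in a consonant add pi- … -oth around the stem.
So vasoksi → vasoksiani.

vasoksiani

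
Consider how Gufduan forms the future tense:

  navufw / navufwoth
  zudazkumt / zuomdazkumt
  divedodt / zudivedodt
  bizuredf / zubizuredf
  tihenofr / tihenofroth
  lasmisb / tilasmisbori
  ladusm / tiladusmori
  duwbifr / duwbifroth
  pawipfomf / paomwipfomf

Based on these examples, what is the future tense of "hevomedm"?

pawipfomf and bizuredf both end in -f yet inflect differently (paomwipfomf, zubizuredf), so the final letter is not what conditions the rule; the second-to-last letter is.
"hevomedm" has second-to-last letter 'd'. The stems whose second-to-last letter is 'd' (bizuredf → zubizuredf, divedodt → zudivedodt) add the prefix zu-.
The other patterns: stems whose second-to-last letter is 'm' insert -om- after the first vowel; stems whose second-to-last letter is 'f' add -oth; stems whose second-to-last letter is 's' add ti- … -ori around the stem.
So hevomedm → zuhevomedm.

zuhevomedm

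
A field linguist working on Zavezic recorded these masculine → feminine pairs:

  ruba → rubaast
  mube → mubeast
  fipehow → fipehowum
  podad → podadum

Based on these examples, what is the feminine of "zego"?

podad and ruba both have last vowel 'a' yet inflect differently (podadum, rubaast), so the last vowel is not what conditions the rule; whether the stem ends in a vowel or a consonant is.
"zego" ends in a vowel. The stems ending in a vowel (ruba → rubaast, mube → mubeast) add -ast.
So zego → zegoast.

zegoast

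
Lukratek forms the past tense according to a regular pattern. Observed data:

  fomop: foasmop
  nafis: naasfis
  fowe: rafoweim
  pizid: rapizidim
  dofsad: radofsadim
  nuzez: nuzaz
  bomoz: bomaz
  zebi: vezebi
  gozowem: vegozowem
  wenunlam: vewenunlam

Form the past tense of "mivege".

ramivegeim

nafis and pizid both have last vowel 'i' yet inflect differently (naasfis, rapizidim), so the last vowel is not what conditions the rule; the final letter is.
"mivege" ends in -e. The one such stem in the data (fowe → rafoweim) adds ra- … -im around the stem, so the same rule applies.
So mivege → ramivegeim.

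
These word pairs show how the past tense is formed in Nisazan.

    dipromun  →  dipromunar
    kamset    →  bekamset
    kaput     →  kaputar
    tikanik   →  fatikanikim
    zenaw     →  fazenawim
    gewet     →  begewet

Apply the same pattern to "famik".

fafamikim

kaput and kamset both end in -t yet inflect differently (kaputar, bekamset), so the final letter is not what conditions the rule; the last vowel is.
"famik" has last vowel 'i'. The one such stem in the data (tikanik → fatikanikim) adds fa- … -im around the stem, so the same rule applies.
The other patterns: stems whose last vowel is 'u' add -ar; stems whose last vowel is 'e' add the prefix be-.
So famik → fafamikim.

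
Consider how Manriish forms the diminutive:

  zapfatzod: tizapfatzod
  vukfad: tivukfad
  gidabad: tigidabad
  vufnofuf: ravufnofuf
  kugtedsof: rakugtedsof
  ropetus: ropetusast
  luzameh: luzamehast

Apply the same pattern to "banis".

"banis" ends in -s. The one such stem in the data (ropetus → ropetusast) adds -ast, so the same rule applies.
So banis → banisast.

banisast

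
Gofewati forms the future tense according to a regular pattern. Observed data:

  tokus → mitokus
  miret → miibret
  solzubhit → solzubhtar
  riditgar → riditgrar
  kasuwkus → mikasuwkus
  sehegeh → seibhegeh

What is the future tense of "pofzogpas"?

miret and solzubhit both end in -t yet inflect differently (miibret, solzubhtar), so the final letter is not what conditions the rule; the last vowel is.
"pofzogpas" has last vowel 'a'. The one such stem in the data (riditgar → riditgrar) deletes the last vowel and adds -ar (as does solzubhit), so the same rule applies.
So pofzogpas → pofzogpsar.

pofzogpsar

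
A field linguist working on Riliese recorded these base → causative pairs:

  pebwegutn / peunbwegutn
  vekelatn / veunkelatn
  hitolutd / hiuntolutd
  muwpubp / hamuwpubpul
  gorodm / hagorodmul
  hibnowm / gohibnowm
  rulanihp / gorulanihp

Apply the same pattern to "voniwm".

govoniwm

gorodm and hibnowm both end in -m yet inflect differently (hagorodmul, gohibnowm), so the final letter is not what conditions the rule; the second-to-last letter is.
"voniwm" has second-to-last letter 'w'. The one such stem in the data (hibnowm → gohibnowm) adds the prefix go-, so the same rule applies.
So voniwm → govoniwm.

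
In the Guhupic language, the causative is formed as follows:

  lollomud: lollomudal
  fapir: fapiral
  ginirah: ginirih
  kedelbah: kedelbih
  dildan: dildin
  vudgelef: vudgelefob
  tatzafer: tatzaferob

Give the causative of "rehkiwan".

fapir and tatzafer both end in -r yet inflect differently (fapiral, tatzaferob), so the final letter is not what conditions the rule; the last vowel is.
"rehkiwan" has last vowel 'a'. The stems whose last vowel is 'a' (ginirah → ginirih, kedelbah → kedelbih, dildan → dildin) change the last vowel to 'i'.
The other patterns: stems whose last vowel is 'i' or 'u' add -al; stems whose last vowel is 'e' add -ob.
So rehkiwan → rehkiwin.

rehkiwin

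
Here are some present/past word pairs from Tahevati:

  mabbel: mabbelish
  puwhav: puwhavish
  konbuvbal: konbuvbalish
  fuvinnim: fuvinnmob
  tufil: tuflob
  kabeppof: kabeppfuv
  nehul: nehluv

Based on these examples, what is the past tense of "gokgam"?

gokgamish

mabbel and tufil both end in -l yet inflect differently (mabbelish, tuflob), so the final letter is not what conditions the rule; the last vowel is.
"gokgam" has last vowel 'a'. The stems whose last vowel is 'a' (puwhav → puwhavish, konbuvbal → konbuvbalish) add -ish.
So gokgam → gokgamish.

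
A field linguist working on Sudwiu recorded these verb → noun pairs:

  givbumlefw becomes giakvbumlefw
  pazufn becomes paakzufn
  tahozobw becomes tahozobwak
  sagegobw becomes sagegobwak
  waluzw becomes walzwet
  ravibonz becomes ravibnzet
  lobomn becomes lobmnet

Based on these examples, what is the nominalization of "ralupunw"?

ralupnwet

"ralupunw" has second-to-last letter 'n'. The one such stem in the data (ravibonz → ravibnzet) deletes the last vowel and adds -et (as do waluzw, lobomn), so the same rule applies.
So ralupunw → ralupnwet.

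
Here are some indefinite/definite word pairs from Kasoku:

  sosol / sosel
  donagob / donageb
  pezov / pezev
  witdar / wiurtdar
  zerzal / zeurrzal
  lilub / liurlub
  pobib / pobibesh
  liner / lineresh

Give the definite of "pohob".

poheb

"pohob" has last vowel 'o'. The stems whose last vowel is 'o' (sosol → sosel, donagob → donageb, pezov → pezev) change the last vowel to 'e'.
The other patterns: stems whose last vowel is 'a' or 'u' insert -ur- after the first vowel; stems whose last vowel is 'e' or 'i' add -esh.
So pohob → poheb.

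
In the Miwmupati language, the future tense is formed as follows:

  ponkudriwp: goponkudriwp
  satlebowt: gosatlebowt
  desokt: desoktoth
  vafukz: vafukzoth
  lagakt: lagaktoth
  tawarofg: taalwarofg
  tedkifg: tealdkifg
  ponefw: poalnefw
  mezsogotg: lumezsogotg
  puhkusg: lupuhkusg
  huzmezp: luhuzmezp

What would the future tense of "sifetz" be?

lusifetz

satlebowt and desokt both end in -t yet inflect differently (gosatlebowt, desoktoth), so the final letter is not what conditions the rule; the second-to-last letter is.
"sifetz" has second-to-last letter 't'. The one such stem in the data (mezsogotg → lumezsogotg) adds the prefix lu-, so the same rule applies.
The other patterns: stems whose second-to-last letter is 'w' add the prefix go-; stems whose second-to-last letter is 'k' add -oth; stems whose second-to-last letter is 'f' insert -al- after the first vowel.
So sifetz → lusifetz.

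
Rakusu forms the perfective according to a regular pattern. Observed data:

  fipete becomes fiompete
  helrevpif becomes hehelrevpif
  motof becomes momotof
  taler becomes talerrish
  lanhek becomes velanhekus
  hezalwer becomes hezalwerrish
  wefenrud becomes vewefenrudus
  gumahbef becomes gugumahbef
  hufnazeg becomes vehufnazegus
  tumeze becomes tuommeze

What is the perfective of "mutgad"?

vemutgadus

"mutgad" ends in -d. The one such stem in the data (wefenrud → vewefenrudus) adds ve- … -us around the stem, so the same rule applies.
The other patterns: stems ending in -r double the final consonant and add -ish; stems ending in -e insert -om- after the first vowel; stems ending in -f repeat the first consonant+vowel as a prefix.
So mutgad → vemutgadus.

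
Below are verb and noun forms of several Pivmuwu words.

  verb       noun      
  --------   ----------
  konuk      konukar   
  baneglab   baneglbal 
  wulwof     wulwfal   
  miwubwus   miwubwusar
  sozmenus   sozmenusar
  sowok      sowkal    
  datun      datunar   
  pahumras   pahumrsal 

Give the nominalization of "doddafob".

doddafbal

konuk and sowok both end in -k yet inflect differently (konukar, sowkal), so the final letter is not what conditions the rule; the last vowel is.
"doddafob" has last vowel 'o'. The stems whose last vowel is 'o' (sowok → sowkal, wulwof → wulwfal) delete the last vowel and add -al.
The other pattern: stems whose last vowel is 'u' add -ar.
So doddafob → doddafbal.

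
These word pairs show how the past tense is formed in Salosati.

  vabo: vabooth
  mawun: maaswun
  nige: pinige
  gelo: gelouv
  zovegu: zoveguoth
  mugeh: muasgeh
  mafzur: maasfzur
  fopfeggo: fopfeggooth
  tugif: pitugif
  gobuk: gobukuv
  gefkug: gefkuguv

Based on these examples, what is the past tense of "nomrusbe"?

"nomrusbe" begins with n-. The one such stem in the data (nige → pinige) adds the prefix pi-, so the same rule applies.
So nomrusbe → pinomrusbe.

pinomrusbe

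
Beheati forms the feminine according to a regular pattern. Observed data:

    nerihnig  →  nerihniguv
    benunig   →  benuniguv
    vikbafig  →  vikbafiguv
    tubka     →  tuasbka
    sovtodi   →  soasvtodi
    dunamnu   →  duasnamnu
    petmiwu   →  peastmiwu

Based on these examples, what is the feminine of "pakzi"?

paaskzi

nerihnig and sovtodi both have last vowel 'i' yet inflect differently (nerihniguv, soasvtodi), so the last vowel is not what conditions the rule; whether the stem ends in a vowel or a consonant is.
"pakzi" ends in a vowel. The stems ending in a vowel (tubka → tuasbka, sovtodi → soasvtodi, dunamnu → duasnamnu) insert -as- after the first vowel.
The other pattern: stems ending in a consonant add -uv.
So pakzi → paaskzi.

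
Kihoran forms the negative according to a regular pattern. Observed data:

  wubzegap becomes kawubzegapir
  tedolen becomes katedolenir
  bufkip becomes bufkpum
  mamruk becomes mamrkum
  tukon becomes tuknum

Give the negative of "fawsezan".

kafawsezanir

"fawsezan" has 3 vowels. The stems with 3 vowels (tedolen → katedolenir, wubzegap → kawubzegapir) add ka- … -ir around the stem.
The other pattern: stems with 2 vowels delete the last vowel and add -um.
So fawsezan → kafawsezanir.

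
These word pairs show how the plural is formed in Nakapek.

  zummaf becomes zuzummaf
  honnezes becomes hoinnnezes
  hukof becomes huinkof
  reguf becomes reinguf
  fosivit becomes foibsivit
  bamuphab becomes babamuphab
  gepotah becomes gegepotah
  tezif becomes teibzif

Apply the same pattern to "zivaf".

"zivaf" has last vowel 'a'. The stems whose last vowel is 'a' (gepotah → gegepotah, zummaf → zuzummaf, bamuphab → babamuphab) repeat the first consonant+vowel as a prefix.
So zivaf → zizivaf.

zizivaf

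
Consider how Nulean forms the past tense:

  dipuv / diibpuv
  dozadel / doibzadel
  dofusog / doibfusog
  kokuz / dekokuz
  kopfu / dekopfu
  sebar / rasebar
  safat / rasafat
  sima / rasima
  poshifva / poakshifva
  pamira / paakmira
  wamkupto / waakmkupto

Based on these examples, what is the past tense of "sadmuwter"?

rasadmuwter

"sadmuwter" begins with s-. The stems beginning with s- (sebar → rasebar, safat → rasafat, sima → rasima) add the prefix ra-.
The other patterns: stems beginning with d- insert -ib- after the first vowel; stems beginning with k- add the prefix de-; stems beginning with p- or w- insert -ak- after the first vowel.
So sadmuwter → rasadmuwter.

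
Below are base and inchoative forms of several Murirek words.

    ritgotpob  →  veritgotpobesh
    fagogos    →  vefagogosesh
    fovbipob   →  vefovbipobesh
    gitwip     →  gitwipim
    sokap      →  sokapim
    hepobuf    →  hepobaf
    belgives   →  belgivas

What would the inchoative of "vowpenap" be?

fagogos and belgives both end in -s yet inflect differently (vefagogosesh, belgivas), so the final letter is not what conditions the rule; the last vowel is.
"vowpenap" has last vowel 'a'. The one such stem in the data (sokap → sokapim) adds -im, so the same rule applies.
The other patterns: stems whose last vowel is 'o' add ve- … -esh around the stem; stems whose last vowel is 'e' or 'u' change the last vowel to 'a'.
So vowpenap → vowpenapim.

vowpenapim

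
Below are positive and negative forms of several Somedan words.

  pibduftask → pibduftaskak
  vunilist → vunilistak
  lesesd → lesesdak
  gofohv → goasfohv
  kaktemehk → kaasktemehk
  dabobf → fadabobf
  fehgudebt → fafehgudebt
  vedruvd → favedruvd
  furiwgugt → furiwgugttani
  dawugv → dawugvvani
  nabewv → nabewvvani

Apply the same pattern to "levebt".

pibduftask and kaktemehk both end in -k yet inflect differently (pibduftaskak, kaasktemehk), so the final letter is not what conditions the rule; the second-to-last letter is.
"levebt" has second-to-last letter 'b'. The stems whose second-to-last letter is 'b' (dabobf → fadabobf, fehgudebt → fafehgudebt) add the prefix fa-.
The other patterns: stems whose second-to-last letter is 's' add -ak; stems whose second-to-last letter is 'h' insert -as- after the first vowel; stems whose second-to-last letter is 'g' or 'w' double the final consonant and add -ani.
So levebt → falevebt.

falevebt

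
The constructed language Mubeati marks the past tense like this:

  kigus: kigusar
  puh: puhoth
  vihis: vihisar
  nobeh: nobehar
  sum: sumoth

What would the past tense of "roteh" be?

puh and nobeh both end in -h yet inflect differently (puhoth, nobehar), so the final letter is not what conditions the rule; the number of vowels is.
"roteh" has 2 vowels. The stems with 2 vowels (vihis → vihisar, kigus → kigusar, nobeh → nobehar) add -ar.
The other pattern: stems with 1 vowel add -oth.
So roteh → rotehar.

rotehar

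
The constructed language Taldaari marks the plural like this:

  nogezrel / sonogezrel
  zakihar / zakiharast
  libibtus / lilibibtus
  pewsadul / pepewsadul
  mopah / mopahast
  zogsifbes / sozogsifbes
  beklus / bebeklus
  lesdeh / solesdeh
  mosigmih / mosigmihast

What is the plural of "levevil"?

"levevil" has last vowel 'i'. The one such stem in the data (mosigmih → mosigmihast) adds -ast, so the same rule applies.
The other patterns: stems whose last vowel is 'e' add the prefix so-; stems whose last vowel is 'u' repeat the first consonant+vowel as a prefix.
So levevil → levevilast.

levevilast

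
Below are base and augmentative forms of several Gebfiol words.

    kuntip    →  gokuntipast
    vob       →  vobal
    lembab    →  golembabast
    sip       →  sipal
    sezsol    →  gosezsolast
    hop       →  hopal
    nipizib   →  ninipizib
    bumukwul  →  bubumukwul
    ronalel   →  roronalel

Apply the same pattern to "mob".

mobal

vob and lembab both end in -b yet inflect differently (vobal, golembabast), so the final letter is not what conditions the rule; the number of vowels is.
"mob" has 1 vowel. The stems with 1 vowel (sip → sipal, vob → vobal, hop → hopal) add -al.
So mob → mobal.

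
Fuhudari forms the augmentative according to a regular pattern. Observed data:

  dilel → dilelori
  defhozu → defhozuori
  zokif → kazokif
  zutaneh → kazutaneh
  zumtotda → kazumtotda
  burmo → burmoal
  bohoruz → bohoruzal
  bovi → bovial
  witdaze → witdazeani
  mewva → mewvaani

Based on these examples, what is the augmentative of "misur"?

zumtotda and mewva both end in -a yet inflect differently (kazumtotda, mewvaani), so the final letter is not what conditions the rule; the first letter is.
"misur" begins with m-. The one such stem in the data (mewva → mewvaani) adds -ani, so the same rule applies.
The other patterns: stems beginning with d- add -ori; stems beginning with z- add the prefix ka-; stems beginning with b- add -al.
So misur → misurani.

misurani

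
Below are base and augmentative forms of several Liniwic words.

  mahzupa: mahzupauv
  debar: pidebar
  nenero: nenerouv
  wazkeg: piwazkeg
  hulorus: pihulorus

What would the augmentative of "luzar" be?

debar and mahzupa both have last vowel 'a' yet inflect differently (pidebar, mahzupauv), so the last vowel is not what conditions the rule; whether the stem ends in a vowel or a consonant is.
"luzar" ends in a consonant. The stems ending in a consonant (hulorus → pihulorus, debar → pidebar, wazkeg → piwazkeg) add the prefix pi-.
So luzar → piluzar.

piluzar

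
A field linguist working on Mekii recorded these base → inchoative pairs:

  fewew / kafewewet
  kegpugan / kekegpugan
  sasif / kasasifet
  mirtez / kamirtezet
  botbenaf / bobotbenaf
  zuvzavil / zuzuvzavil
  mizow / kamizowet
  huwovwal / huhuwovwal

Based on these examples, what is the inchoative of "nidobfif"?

ninidobfif

sasif and botbenaf both end in -f yet inflect differently (kasasifet, bobotbenaf), so the final letter is not what conditions the rule; the number of vowels is.
"nidobfif" has 3 vowels. The stems with 3 vowels (botbenaf → bobotbenaf, zuvzavil → zuzuvzavil, huwovwal → huhuwovwal) repeat the first consonant+vowel as a prefix.
The other pattern: stems with 2 vowels add ka- … -et around the stem.
So nidobfif → ninidobfif.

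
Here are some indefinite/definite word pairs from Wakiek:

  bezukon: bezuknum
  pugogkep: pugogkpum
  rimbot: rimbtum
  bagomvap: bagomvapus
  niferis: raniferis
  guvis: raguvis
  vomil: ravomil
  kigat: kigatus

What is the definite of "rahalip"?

"rahalip" has last vowel 'i'. The stems whose last vowel is 'i' (vomil → ravomil, guvis → raguvis, niferis → raniferis) add the prefix ra-.
So rahalip → rarahalip.

rarahalip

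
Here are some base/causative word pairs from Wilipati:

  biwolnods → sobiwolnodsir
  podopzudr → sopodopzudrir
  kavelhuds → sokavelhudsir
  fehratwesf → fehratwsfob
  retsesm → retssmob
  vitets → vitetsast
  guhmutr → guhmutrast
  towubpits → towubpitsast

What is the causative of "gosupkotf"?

gosupkotfast

"gosupkotf" has second-to-last letter 't'. The stems whose second-to-last letter is 't' (vitets → vitetsast, guhmutr → guhmutrast, towubpits → towubpitsast) add -ast.
So gosupkotf → gosupkotfast.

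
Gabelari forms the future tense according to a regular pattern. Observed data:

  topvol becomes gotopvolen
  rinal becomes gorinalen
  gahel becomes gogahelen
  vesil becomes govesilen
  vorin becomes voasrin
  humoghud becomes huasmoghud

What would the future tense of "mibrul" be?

vesil and vorin both have last vowel 'i' yet inflect differently (govesilen, voasrin), so the last vowel is not what conditions the rule; the final letter is.
"mibrul" ends in -l. The stems ending in -l (topvol → gotopvolen, rinal → gorinalen, gahel → gogahelen) add go- … -en around the stem.
The other pattern: stems ending in -d or -n insert -as- after the first vowel.
So mibrul → gomibrulen.

gomibrulen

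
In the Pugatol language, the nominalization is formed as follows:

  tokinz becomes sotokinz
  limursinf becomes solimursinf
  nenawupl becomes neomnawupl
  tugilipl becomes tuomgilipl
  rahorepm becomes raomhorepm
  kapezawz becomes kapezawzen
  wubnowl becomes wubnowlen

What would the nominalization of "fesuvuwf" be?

fesuvuwfen

"fesuvuwf" has second-to-last letter 'w'. The stems whose second-to-last letter is 'w' (kapezawz → kapezawzen, wubnowl → wubnowlen) add -en.
So fesuvuwf → fesuvuwfen.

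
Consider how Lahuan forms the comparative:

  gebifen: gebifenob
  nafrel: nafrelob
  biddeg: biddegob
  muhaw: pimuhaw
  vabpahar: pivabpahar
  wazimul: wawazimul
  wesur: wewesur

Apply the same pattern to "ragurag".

piragurag

nafrel and wazimul both end in -l yet inflect differently (nafrelob, wawazimul), so the final letter is not what conditions the rule; the last vowel is.
"ragurag" has last vowel 'a'. The stems whose last vowel is 'a' (muhaw → pimuhaw, vabpahar → pivabpahar) add the prefix pi-.
The other patterns: stems whose last vowel is 'e' add -ob; stems whose last vowel is 'u' repeat the first consonant+vowel as a prefix.
So ragurag → piragurag.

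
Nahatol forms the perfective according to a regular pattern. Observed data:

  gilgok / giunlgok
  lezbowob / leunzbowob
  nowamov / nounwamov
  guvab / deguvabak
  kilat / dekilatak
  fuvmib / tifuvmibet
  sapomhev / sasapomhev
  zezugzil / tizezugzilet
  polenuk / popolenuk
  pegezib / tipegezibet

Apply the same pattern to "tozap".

lezbowob and guvab both end in -b yet inflect differently (leunzbowob, deguvabak), so the final letter is not what conditions the rule; the last vowel is.
"tozap" has last vowel 'a'. The stems whose last vowel is 'a' (kilat → dekilatak, guvab → deguvabak) add de- … -ak around the stem.
So tozap → detozapak.

detozapak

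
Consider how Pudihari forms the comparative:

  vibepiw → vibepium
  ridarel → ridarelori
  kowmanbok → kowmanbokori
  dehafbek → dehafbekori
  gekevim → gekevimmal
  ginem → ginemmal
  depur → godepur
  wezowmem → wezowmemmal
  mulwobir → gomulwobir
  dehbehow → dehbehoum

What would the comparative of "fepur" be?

"fepur" ends in -r. The stems ending in -r (mulwobir → gomulwobir, depur → godepur) add the prefix go-.
So fepur → gofepur.

gofepur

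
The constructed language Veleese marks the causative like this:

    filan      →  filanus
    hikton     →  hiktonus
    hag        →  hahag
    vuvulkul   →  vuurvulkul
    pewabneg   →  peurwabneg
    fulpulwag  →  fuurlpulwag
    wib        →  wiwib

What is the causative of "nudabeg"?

hag and fulpulwag both end in -g yet inflect differently (hahag, fuurlpulwag), so the final letter is not what conditions the rule; the number of vowels is.
"nudabeg" has 3 vowels. The stems with 3 vowels (fulpulwag → fuurlpulwag, vuvulkul → vuurvulkul, pewabneg → peurwabneg) insert -ur- after the first vowel.
So nudabeg → nuurdabeg.

nuurdabeg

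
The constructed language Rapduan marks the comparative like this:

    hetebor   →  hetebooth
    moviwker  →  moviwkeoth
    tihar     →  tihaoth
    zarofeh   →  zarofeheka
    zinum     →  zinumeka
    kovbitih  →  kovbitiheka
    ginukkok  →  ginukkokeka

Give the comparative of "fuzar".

fuzaoth

moviwker and zarofeh both have last vowel 'e' yet inflect differently (moviwkeoth, zarofeheka), so the last vowel is not what conditions the rule; the final letter is.
"fuzar" ends in -r. The stems ending in -r (hetebor → hetebooth, moviwker → moviwkeoth, tihar → tihaoth) drop the final letter and add -oth.
The other pattern: stems ending in -h, -k or -m add -eka.
So fuzar → fuzaoth.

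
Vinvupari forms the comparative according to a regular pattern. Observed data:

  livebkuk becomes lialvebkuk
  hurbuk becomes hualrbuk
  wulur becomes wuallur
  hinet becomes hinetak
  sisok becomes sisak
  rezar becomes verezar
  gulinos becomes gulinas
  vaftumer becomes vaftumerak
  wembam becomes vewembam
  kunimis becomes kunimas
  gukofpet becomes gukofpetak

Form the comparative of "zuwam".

"zuwam" has last vowel 'a'. The stems whose last vowel is 'a' (rezar → verezar, wembam → vewembam) add the prefix ve-.
So zuwam → vezuwam.

vezuwam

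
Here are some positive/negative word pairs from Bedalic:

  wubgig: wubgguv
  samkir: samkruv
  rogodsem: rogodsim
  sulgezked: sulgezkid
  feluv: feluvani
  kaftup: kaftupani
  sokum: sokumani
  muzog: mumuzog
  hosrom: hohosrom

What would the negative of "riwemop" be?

rogodsem and sokum both end in -m yet inflect differently (rogodsim, sokumani), so the final letter is not what conditions the rule; the last vowel is.
"riwemop" has last vowel 'o'. The stems whose last vowel is 'o' (muzog → mumuzog, hosrom → hohosrom) repeat the first consonant+vowel as a prefix.
So riwemop → ririwemop.

ririwemop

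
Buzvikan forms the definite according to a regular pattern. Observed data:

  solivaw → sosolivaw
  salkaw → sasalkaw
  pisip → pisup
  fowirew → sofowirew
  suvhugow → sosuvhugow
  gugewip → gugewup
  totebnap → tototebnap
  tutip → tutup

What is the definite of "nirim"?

nirum

totebnap and pisip both end in -p yet inflect differently (tototebnap, pisup), so the final letter is not what conditions the rule; the last vowel is.
"nirim" has last vowel 'i'. The stems whose last vowel is 'i' (pisip → pisup, tutip → tutup, gugewip → gugewup) change the last vowel to 'u'.
The other patterns: stems whose last vowel is 'a' repeat the first consonant+vowel as a prefix; stems whose last vowel is 'e' or 'o' add the prefix so-.
So nirim → nirum.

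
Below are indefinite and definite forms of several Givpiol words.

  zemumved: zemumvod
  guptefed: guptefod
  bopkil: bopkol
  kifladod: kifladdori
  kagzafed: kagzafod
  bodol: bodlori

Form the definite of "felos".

felsori

"felos" has last vowel 'o'. The stems whose last vowel is 'o' (kifladod → kifladdori, bodol → bodlori) delete the last vowel and add -ori.
The other pattern: stems whose last vowel is 'e' or 'i' change the last vowel to 'o'.
So felos → felsori.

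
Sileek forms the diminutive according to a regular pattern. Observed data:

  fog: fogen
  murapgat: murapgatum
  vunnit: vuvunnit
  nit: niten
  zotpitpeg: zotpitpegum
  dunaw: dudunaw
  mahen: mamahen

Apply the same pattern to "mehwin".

"mehwin" has 2 vowels. The stems with 2 vowels (vunnit → vuvunnit, mahen → mamahen, dunaw → dudunaw) repeat the first consonant+vowel as a prefix.
The other patterns: stems with 1 vowel add -en; stems with 3 vowels add -um.
So mehwin → memehwin.

memehwin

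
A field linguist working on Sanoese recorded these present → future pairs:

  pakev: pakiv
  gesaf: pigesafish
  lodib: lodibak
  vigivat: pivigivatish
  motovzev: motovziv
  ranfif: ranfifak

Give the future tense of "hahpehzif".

hahpehzifak

"hahpehzif" has last vowel 'i'. The stems whose last vowel is 'i' (lodib → lodibak, ranfif → ranfifak) add -ak.
The other patterns: stems whose last vowel is 'e' change the last vowel to 'i'; stems whose last vowel is 'a' add pi- … -ish around the stem.
So hahpehzif → hahpehzifak.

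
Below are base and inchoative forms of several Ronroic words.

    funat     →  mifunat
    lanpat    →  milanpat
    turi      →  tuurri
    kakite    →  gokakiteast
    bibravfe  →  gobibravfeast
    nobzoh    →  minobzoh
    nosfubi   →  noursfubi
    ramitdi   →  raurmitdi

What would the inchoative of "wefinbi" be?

weurfinbi

nosfubi and nobzoh both begin with n- yet inflect differently (noursfubi, minobzoh), so the first letter is not what conditions the rule; the final letter is.
"wefinbi" ends in -i. The stems ending in -i (ramitdi → raurmitdi, nosfubi → noursfubi, turi → tuurri) insert -ur- after the first vowel.
The other patterns: stems ending in -e add go- … -ast around the stem; stems ending in -h or -t add the prefix mi-.
So wefinbi → weurfinbi.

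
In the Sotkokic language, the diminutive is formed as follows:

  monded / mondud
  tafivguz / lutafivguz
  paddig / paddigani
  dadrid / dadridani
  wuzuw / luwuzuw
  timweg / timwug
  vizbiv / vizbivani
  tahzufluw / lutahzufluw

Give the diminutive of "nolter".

dadrid and monded both end in -d yet inflect differently (dadridani, mondud), so the final letter is not what conditions the rule; the last vowel is.
"nolter" has last vowel 'e'. The stems whose last vowel is 'e' (monded → mondud, timweg → timwug) change the last vowel to 'u'.
The other patterns: stems whose last vowel is 'u' add the prefix lu-; stems whose last vowel is 'i' add -ani.
So nolter → noltur.

noltur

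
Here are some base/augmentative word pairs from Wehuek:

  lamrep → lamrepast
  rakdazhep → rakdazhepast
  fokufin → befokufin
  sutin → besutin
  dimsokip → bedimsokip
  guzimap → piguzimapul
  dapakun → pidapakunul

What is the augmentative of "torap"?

pitorapul

lamrep and dimsokip both end in -p yet inflect differently (lamrepast, bedimsokip), so the final letter is not what conditions the rule; the last vowel is.
"torap" has last vowel 'a'. The one such stem in the data (guzimap → piguzimapul) adds pi- … -ul around the stem, so the same rule applies.
The other patterns: stems whose last vowel is 'e' add -ast; stems whose last vowel is 'i' add the prefix be-.
So torap → pitorapul.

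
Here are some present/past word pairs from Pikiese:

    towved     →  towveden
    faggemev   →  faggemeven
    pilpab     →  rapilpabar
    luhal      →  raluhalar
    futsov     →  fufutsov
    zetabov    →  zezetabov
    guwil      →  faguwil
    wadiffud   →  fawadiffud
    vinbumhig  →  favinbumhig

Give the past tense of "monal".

ramonalar

"monal" has last vowel 'a'. The stems whose last vowel is 'a' (pilpab → rapilpabar, luhal → raluhalar) add ra- … -ar around the stem.
The other patterns: stems whose last vowel is 'e' add -en; stems whose last vowel is 'o' repeat the first consonant+vowel as a prefix; stems whose last vowel is 'i' or 'u' add the prefix fa-.
So monal → ramonalar.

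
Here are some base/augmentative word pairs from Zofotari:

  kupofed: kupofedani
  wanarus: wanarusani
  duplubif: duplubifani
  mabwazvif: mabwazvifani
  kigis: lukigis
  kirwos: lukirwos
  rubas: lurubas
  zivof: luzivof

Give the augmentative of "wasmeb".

"wasmeb" has 2 vowels. The stems with 2 vowels (kigis → lukigis, kirwos → lukirwos, rubas → lurubas) add the prefix lu-.
The other pattern: stems with 3 vowels add -ani.
So wasmeb → luwasmeb.

luwasmeb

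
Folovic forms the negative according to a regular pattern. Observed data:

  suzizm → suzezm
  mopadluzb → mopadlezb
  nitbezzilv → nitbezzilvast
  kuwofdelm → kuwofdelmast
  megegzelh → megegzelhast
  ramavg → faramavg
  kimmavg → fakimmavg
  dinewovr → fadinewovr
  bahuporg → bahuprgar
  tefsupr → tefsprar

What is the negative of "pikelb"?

suzizm and kuwofdelm both end in -m yet inflect differently (suzezm, kuwofdelmast), so the final letter is not what conditions the rule; the second-to-last letter is.
"pikelb" has second-to-last letter 'l'. The stems whose second-to-last letter is 'l' (nitbezzilv → nitbezzilvast, kuwofdelm → kuwofdelmast, megegzelh → megegzelhast) add -ast.
The other patterns: stems whose second-to-last letter is 'z' change the last vowel to 'e'; stems whose second-to-last letter is 'v' add the prefix fa-; stems whose second-to-last letter is 'p' or 'r' delete the last vowel and add -ar.
So pikelb → pikelbast.

pikelbast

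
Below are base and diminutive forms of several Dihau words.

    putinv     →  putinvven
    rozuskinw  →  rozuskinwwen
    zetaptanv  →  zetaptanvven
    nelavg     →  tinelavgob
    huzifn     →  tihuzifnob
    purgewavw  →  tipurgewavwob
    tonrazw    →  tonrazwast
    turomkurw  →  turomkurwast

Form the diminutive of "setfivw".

rozuskinw and purgewavw both end in -w yet inflect differently (rozuskinwwen, tipurgewavwob), so the final letter is not what conditions the rule; the second-to-last letter is.
"setfivw" has second-to-last letter 'v'. The stems whose second-to-last letter is 'v' (nelavg → tinelavgob, purgewavw → tipurgewavwob) add ti- … -ob around the stem.
The other patterns: stems whose second-to-last letter is 'n' double the final consonant and add -en; stems whose second-to-last letter is 'r' or 'z' add -ast.
So setfivw → tisetfivwob.

tisetfivwob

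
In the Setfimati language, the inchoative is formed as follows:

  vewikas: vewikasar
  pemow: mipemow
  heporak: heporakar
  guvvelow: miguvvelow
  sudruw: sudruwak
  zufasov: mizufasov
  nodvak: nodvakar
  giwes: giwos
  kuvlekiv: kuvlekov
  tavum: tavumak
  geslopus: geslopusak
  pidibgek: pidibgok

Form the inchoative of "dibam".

dibamar

"dibam" has last vowel 'a'. The stems whose last vowel is 'a' (vewikas → vewikasar, nodvak → nodvakar, heporak → heporakar) add -ar.
The other patterns: stems whose last vowel is 'u' add -ak; stems whose last vowel is 'o' add the prefix mi-; stems whose last vowel is 'e' or 'i' change the last vowel to 'o'.
So dibam → dibamar.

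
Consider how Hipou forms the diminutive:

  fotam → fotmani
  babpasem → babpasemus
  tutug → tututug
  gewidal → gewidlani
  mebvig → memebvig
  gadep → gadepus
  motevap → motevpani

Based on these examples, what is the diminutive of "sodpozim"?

babpasem and fotam both end in -m yet inflect differently (babpasemus, fotmani), so the final letter is not what conditions the rule; the last vowel is.
"sodpozim" has last vowel 'i'. The one such stem in the data (mebvig → memebvig) repeats the first consonant+vowel as a prefix (as does tutug), so the same rule applies.
The other patterns: stems whose last vowel is 'e' add -us; stems whose last vowel is 'a' delete the last vowel and add -ani.
So sodpozim → sosodpozim.

sosodpozim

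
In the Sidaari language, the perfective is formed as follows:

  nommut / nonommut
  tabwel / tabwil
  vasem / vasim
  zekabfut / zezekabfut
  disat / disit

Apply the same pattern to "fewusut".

fefewusut

nommut and disat both end in -t yet inflect differently (nonommut, disit), so the final letter is not what conditions the rule; the last vowel is.
"fewusut" has last vowel 'u'. The stems whose last vowel is 'u' (nommut → nonommut, zekabfut → zezekabfut) repeat the first consonant+vowel as a prefix.
The other pattern: stems whose last vowel is 'a' or 'e' change the last vowel to 'i'.
So fewusut → fefewusut.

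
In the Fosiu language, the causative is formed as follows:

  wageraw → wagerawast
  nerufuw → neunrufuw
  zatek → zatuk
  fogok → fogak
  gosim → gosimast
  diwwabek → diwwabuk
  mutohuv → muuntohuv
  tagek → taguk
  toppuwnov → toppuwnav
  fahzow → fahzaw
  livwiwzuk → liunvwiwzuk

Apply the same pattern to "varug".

nerufuw and fahzow both end in -w yet inflect differently (neunrufuw, fahzaw), so the final letter is not what conditions the rule; the last vowel is.
"varug" has last vowel 'u'. The stems whose last vowel is 'u' (livwiwzuk → liunvwiwzuk, mutohuv → muuntohuv, nerufuw → neunrufuw) insert -un- after the first vowel.
The other patterns: stems whose last vowel is 'o' change the last vowel to 'a'; stems whose last vowel is 'e' change the last vowel to 'u'; stems whose last vowel is 'a' or 'i' add -ast.
So varug → vaunrug.

vaunrug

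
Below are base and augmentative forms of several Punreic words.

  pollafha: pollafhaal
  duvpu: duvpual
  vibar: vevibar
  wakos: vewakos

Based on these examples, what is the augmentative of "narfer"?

pollafha and vibar both have last vowel 'a' yet inflect differently (pollafhaal, vevibar), so the last vowel is not what conditions the rule; whether the stem ends in a vowel or a consonant is.
"narfer" ends in a consonant. The stems ending in a consonant (vibar → vevibar, wakos → vewakos) add the prefix ve-.
The other pattern: stems ending in a vowel add -al.
So narfer → venarfer.

venarfer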